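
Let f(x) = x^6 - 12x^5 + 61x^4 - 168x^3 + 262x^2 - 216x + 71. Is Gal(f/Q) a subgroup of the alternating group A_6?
Yes

The polynomial is irreducible of degree 6 over Q. Its discriminant is 153664 = 392^2, a perfect square. A Galois group lies in the alternating group exactly when the discriminant is a square in Q, so the Galois group (A_4) is contained in A_6.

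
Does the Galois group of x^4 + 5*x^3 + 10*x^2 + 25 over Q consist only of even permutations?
The polynomial is irreducible of degree 4 over Q. Its discriminant is 9453125, which is not a perfect square. A Galois group lies in the alternating group exactly when the discriminant is a square in Q, so the Galois group (C_4) is not contained in A_4.

No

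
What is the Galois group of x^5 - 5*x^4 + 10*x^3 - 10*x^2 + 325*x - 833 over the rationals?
The polynomial f is an irreducible quintic over Q, so G = Gal(f/Q) is a transitive subgroup of S_5: one of C_5 (5T1, order 5), D_5 (5T2, order 10), F_20 (5T3, order 20), A_5 (5T4, order 60) or S_5 (5T5, order 120). The discriminant of f is 1073741824000000 = 32768000^2, a perfect square, so G is contained in A_5. The transitive groups of degree 5 contained in A_5 are: C_5 (5T1, order 5), D_5 (5T2, order 10), A_5 (5T4, order 60). By Dedekind's theorem, for a prime p not dividing disc(f) the degrees of the irreducible factors of f mod p form the cycle type of an element of G. Factoring f modulo the 2 such primes p <= 7 (skipping 2, 5, which divide the discriminant), each new pattern first appears at: mod 3: f = (x^5 + x^4 + x^3 + 2x^2 + x + 1), pattern 5; mod 7: f = (x)(x + 2)(x^3 + 3x + 5), pattern 3+1+1. No other pattern occurs in this range, so the set of observed cycle types is {5, 3+1+1}. Among the candidates above, the only group containing elements of all these cycle types is A_5 (5T4) — each of C_5 (5T1), D_5 (5T2) lacks at least one of them. Hence G = A_5 (5T4), of order 60.

A_5 (also written A5)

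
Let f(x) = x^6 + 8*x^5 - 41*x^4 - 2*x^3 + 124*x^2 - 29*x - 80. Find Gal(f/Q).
The polynomial f is an irreducible sextic over Q, so G = Gal(f/Q) is one of the 16 transitive subgroups 6T1, ..., 6T16 of S_6. The discriminant of f is 1770264843169 = 1330513^2, a perfect square, so G is contained in A_6. The transitive groups of degree 6 contained in A_6 are: A_4 (6T4, order 12), S_4 (6T7, order 24), (C_3 x C_3) : C_4 (6T10, order 36), PSL(2,5) (6T12, order 60), A_6 (6T15, order 360). By Dedekind's theorem, for a prime p not dividing disc(f) the degrees of the irreducible factors of f mod p form the cycle type of an element of G. Factoring f modulo the 21 such primes p <= 79 (skipping 19, which divides the discriminant), each new pattern first appears at: mod 2: f = (x)(x^5 + x^3 + 1), pattern 5+1; mod 7: f = (x^3 + 2x^2 + 4x + 2)(x^3 + 6x^2 + 6x + 2), pattern 3+3; mod 61: f = (x + 4)(x + 49)(x^2 + 6x + 44)(x^2 + 10x + 31), pattern 2+2+1+1. No other pattern occurs in this range, so the set of observed cycle types is {5+1, 3+3, 2+2+1+1}. The candidates containing elements of all these cycle types are PSL(2,5) (6T12) of order 60, A_6 (6T15) of order 360; the others are excluded. The observed types are precisely the cycle types that occur in PSL(2,5) (6T12) (apart from the identity). Each of the other remaining candidates has further cycle types, and by the Chebotarev density theorem the matching factorization patterns would occur for a proportion of primes equal to their share of the group: A_6 (6T15) additionally contains elements of type 4+2, 3+1+1+1 (130 of its 360 elements, about 36% of primes). None of the 21 primes tested shows any such pattern (for each of these groups the chance of that is below 10^-4), which rules them out. Hence G = PSL(2,5) (6T12), of order 60.

PSL(2,5) (also written A5(6))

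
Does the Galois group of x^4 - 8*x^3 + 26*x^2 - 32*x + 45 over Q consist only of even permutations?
Yes

The polynomial is irreducible of degree 4 over Q. Its discriminant is 12845056 = 3584^2, a perfect square. A Galois group lies in the alternating group exactly when the discriminant is a square in Q, so the Galois group (A_4) is contained in A_4.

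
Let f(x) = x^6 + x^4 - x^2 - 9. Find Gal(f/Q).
The polynomial f is an irreducible sextic over Q, so G = Gal(f/Q) is one of the 16 transitive subgroups 6T1, ..., 6T16 of S_6. The discriminant of f is 2267283456 = 47616^2, a perfect square, so G is contained in A_6. The transitive groups of degree 6 contained in A_6 are: A_4 (6T4, order 12), S_4 (6T7, order 24), (C_3 x C_3) : C_4 (6T10, order 36), PSL(2,5) (6T12, order 60), A_6 (6T15, order 360). By Dedekind's theorem, for a prime p not dividing disc(f) the degrees of the irreducible factors of f mod p form the cycle type of an element of G. Factoring f modulo the 79 such primes p <= 421 (skipping 2, 3, 31, which divide the discriminant), each new pattern first appears at: mod 5: f = (x^3 + 3x + 2)(x^3 + 3x + 3), pattern 3+3; mod 11: f = (x + 3)(x + 8)(x^2 + 5x + 1)(x^2 + 6x + 1), pattern 2+2+1+1; mod 13: f = (x^2 + 5)(x^4 + 9x^2 + 6), pattern 4+2; mod 67: f = (x + 2)(x + 10)(x + 30)(x + 37)(x + 57)(x + 65), pattern 1+1+1+1+1+1. No other pattern occurs in this range, so the set of observed cycle types is {3+3, 2+2+1+1, 4+2, 1+1+1+1+1+1}. The candidates containing elements of all these cycle types are S_4 (6T7) of order 24, (C_3 x C_3) : C_4 (6T10) of order 36, A_6 (6T15) of order 360; the others are excluded. The observed types are precisely the cycle types that occur in S_4 (6T7). Each of the other remaining candidates has further cycle types, and by the Chebotarev density theorem the matching factorization patterns would occur for a proportion of primes equal to their share of the group: (C_3 x C_3) : C_4 (6T10) additionally contains elements of type 3+1+1+1 (4 of its 36 elements, about 11% of primes); A_6 (6T15) additionally contains elements of type 5+1, 3+1+1+1 (184 of its 360 elements, about 51% of primes). None of the 79 primes tested shows any such pattern (for each of these groups the chance of that is below 10^-4), which rules them out. Hence G = S_4 (6T7), of order 24.

S_4 (also written S4+)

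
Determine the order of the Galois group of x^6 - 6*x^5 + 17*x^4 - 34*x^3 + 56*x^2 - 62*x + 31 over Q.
48

The degree of the splitting field over Q equals the order of the Galois group, so first determine the group. The polynomial f is an irreducible sextic over Q, so G = Gal(f/Q) is one of the 16 transitive subgroups 6T1, ..., 6T16 of S_6. The discriminant of f is -7441984, which is not a perfect square, so G is not contained in A_6. The transitive groups of degree 6 not contained in A_6 are: C_6 (6T1, order 6), S_3 (6T2, order 6), D_6 (6T3, order 12), C_3 x S_3 (6T5, order 18), A_4 x C_2 (6T6, order 24), S_4 (6T8, order 24), S_3 x S_3 (6T9, order 36), S_4 x C_2 (6T11, order 48), (S_3 x S_3) : C_2 (6T13, order 72), PGL(2,5) (6T14, order 120), S_6 (6T16, order 720). By Dedekind's theorem, for a prime p not dividing disc(f) the degrees of the irreducible factors of f mod p form the cycle type of an element of G. Factoring f modulo the 17 such primes p <= 71 (skipping 2, 11, 31, which divide the discriminant), each new pattern first appears at: mod 3: f = (x + 1)(x + 2)(x^4 + 2x + 2), pattern 4+1+1; mod 5: f = (x^3 + 2x + 4)(x^3 + 4x^2 + 4), pattern 3+3; mod 7: f = (x^6 + x^5 + 3x^4 + x^3 + x + 3), pattern 6; mod 13: f = (x^2 + 12x + 3)(x^4 + 8x^3 + 9x^2 + 3x + 6), pattern 4+2; mod 37: f = (x + 19)(x + 29)(x^2 + x + 15)(x^2 + 19x + 26), pattern 2+2+1+1; mod 47: f = (x + 19)(x + 24)(x + 29)(x + 42)(x^2 + 21x + 40), pattern 2+1+1+1+1; mod 67: f = (x^2 + 24x + 64)(x^2 + 47x + 42)(x^2 + 57x + 29), pattern 2+2+2. No other pattern occurs in this range, so the set of observed cycle types is {4+1+1, 3+3, 6, 4+2, 2+2+1+1, 2+1+1+1+1, 2+2+2}. The candidates containing elements of all these cycle types are S_4 x C_2 (6T11) of order 48, S_6 (6T16) of order 720; the others are excluded. The observed types are precisely the cycle types that occur in S_4 x C_2 (6T11) (apart from the identity). Each of the other remaining candidates has further cycle types, and by the Chebotarev density theorem the matching factorization patterns would occur for a proportion of primes equal to their share of the group: S_6 (6T16) additionally contains elements of type 5+1, 3+2+1, 3+1+1+1 (304 of its 720 elements, about 42% of primes). None of the 17 primes tested shows any such pattern (for each of these groups the chance of that is below 10^-4), which rules them out. Hence G = S_4 x C_2 (6T11), of order 48. The Galois group S_4 x C_2 (6T11) has order 48, so the splitting field has degree 48 over Q.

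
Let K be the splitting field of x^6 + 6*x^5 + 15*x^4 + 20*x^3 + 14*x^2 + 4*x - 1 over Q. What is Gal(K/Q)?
S_4

The polynomial f is an irreducible sextic over Q, so G = Gal(f/Q) is one of the 16 transitive subgroups 6T1, ..., 6T16 of S_6. The discriminant of f is 33856 = 184^2, a perfect square, so G is contained in A_6. The transitive groups of degree 6 contained in A_6 are: A_4 (6T4, order 12), S_4 (6T7, order 24), (C_3 x C_3) : C_4 (6T10, order 36), PSL(2,5) (6T12, order 60), A_6 (6T15, order 360). By Dedekind's theorem, for a prime p not dividing disc(f) the degrees of the irreducible factors of f mod p form the cycle type of an element of G. Factoring f modulo the 79 such primes p <= 419 (skipping 2, 23, which divide the discriminant), each new pattern first appears at: mod 3: f = (x^3 + x^2 + x + 2)(x^3 + 2x^2 + 1), pattern 3+3; mod 5: f = (x^2 + 2x + 4)(x^4 + 4x^3 + 3x^2 + 3x + 1), pattern 4+2; mod 19: f = (x + 6)(x + 15)(x^2 + 11x + 6)(x^2 + 12x + 7), pattern 2+2+1+1; mod 223: f = (x + 17)(x + 58)(x + 79)(x + 146)(x + 167)(x + 208), pattern 1+1+1+1+1+1. No other pattern occurs in this range, so the set of observed cycle types is {3+3, 4+2, 2+2+1+1, 1+1+1+1+1+1}. The candidates containing elements of all these cycle types are S_4 (6T7) of order 24, (C_3 x C_3) : C_4 (6T10) of order 36, A_6 (6T15) of order 360; the others are excluded. The observed types are precisely the cycle types that occur in S_4 (6T7). Each of the other remaining candidates has further cycle types, and by the Chebotarev density theorem the matching factorization patterns would occur for a proportion of primes equal to their share of the group: (C_3 x C_3) : C_4 (6T10) additionally contains elements of type 3+1+1+1 (4 of its 36 elements, about 11% of primes); A_6 (6T15) additionally contains elements of type 5+1, 3+1+1+1 (184 of its 360 elements, about 51% of primes). None of the 79 primes tested shows any such pattern (for each of these groups the chance of that is below 10^-4), which rules them out. Hence G = S_4 (6T7), of order 24.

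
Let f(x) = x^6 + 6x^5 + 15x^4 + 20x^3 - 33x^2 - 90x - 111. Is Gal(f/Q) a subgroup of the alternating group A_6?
The polynomial is irreducible of degree 6 over Q. Its discriminant is 450868486864896 = 21233664^2, a perfect square. A Galois group lies in the alternating group exactly when the discriminant is a square in Q, so the Galois group (A_4) is contained in A_6.

Yes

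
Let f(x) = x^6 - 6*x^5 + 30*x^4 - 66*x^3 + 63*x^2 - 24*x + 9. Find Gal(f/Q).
The polynomial f is an irreducible sextic over Q, so G = Gal(f/Q) is one of the 16 transitive subgroups 6T1, ..., 6T16 of S_6. The discriminant of f is -5217636731328, which is not a perfect square, so G is not contained in A_6. The transitive groups of degree 6 not contained in A_6 are: C_6 (6T1, order 6), S_3 (6T2, order 6), D_6 (6T3, order 12), C_3 x S_3 (6T5, order 18), A_4 x C_2 (6T6, order 24), S_4 (6T8, order 24), S_3 x S_3 (6T9, order 36), S_4 x C_2 (6T11, order 48), (S_3 x S_3) : C_2 (6T13, order 72), PGL(2,5) (6T14, order 120), S_6 (6T16, order 720). By Dedekind's theorem, for a prime p not dividing disc(f) the degrees of the irreducible factors of f mod p form the cycle type of an element of G. Factoring f modulo the 21 such primes p <= 89 (skipping 2, 3, 7, which divide the discriminant), each new pattern first appears at: mod 5: f = (x^6 + 4x^5 + 4x^3 + 3x^2 + x + 4), pattern 6; mod 11: f = (x + 2)(x^5 + 3x^4 + 2x^3 + 7x^2 + 5x + 10), pattern 5+1; mod 13: f = (x + 2)(x + 4)(x^4 + x^3 + 3x^2 + 12x + 6), pattern 4+1+1; mod 23: f = (x + 10)(x + 12)(x^2 + 3x + 16)(x^2 + 15x + 5), pattern 2+2+1+1; mod 43: f = (x^3 + 2x^2 + 24x + 7)(x^3 + 35x^2 + 22x + 32), pattern 3+3; mod 61: f = (x^2 + 3x + 30)(x^2 + 14x + 43)(x^2 + 38x + 1), pattern 2+2+2. No other pattern occurs in this range, so the set of observed cycle types is {6, 5+1, 4+1+1, 2+2+1+1, 3+3, 2+2+2}. The candidates containing elements of all these cycle types are PGL(2,5) (6T14) of order 120, S_6 (6T16) of order 720; the others are excluded. The observed types are precisely the cycle types that occur in PGL(2,5) (6T14) (apart from the identity). Each of the other remaining candidates has further cycle types, and by the Chebotarev density theorem the matching factorization patterns would occur for a proportion of primes equal to their share of the group: S_6 (6T16) additionally contains elements of type 4+2, 3+2+1, 3+1+1+1, 2+1+1+1+1 (265 of its 720 elements, about 37% of primes). None of the 21 primes tested shows any such pattern (for each of these groups the chance of that is below 10^-4), which rules them out. Hence G = PGL(2,5) (6T14), of order 120.

PGL(2,5) (order 120)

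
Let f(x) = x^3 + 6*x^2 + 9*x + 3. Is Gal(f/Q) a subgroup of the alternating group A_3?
Yes

The polynomial is irreducible of degree 3 over Q. Its discriminant is 81 = 9^2, a perfect square. A Galois group lies in the alternating group exactly when the discriminant is a square in Q, so the Galois group (C_3) is contained in A_3.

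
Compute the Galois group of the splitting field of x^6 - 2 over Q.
The polynomial f is an irreducible sextic over Q, so G = Gal(f/Q) is one of the 16 transitive subgroups 6T1, ..., 6T16 of S_6. The discriminant of f is 1492992, which is not a perfect square, so G is not contained in A_6. The transitive groups of degree 6 not contained in A_6 are: C_6 (6T1, order 6), S_3 (6T2, order 6), D_6 (6T3, order 12), C_3 x S_3 (6T5, order 18), A_4 x C_2 (6T6, order 24), S_4 (6T8, order 24), S_3 x S_3 (6T9, order 36), S_4 x C_2 (6T11, order 48), (S_3 x S_3) : C_2 (6T13, order 72), PGL(2,5) (6T14, order 120), S_6 (6T16, order 720). By Dedekind's theorem, for a prime p not dividing disc(f) the degrees of the irreducible factors of f mod p form the cycle type of an element of G. Factoring f modulo the 79 such primes p <= 419 (skipping 2, 3, which divide the discriminant), each new pattern first appears at: mod 5: f = (x^2 + 2)(x^2 + x + 2)(x^2 + 4x + 2), pattern 2+2+2; mod 7: f = (x^3 + 3)(x^3 + 4), pattern 3+3; mod 13: f = (x^6 + 11), pattern 6; mod 17: f = (x + 5)(x + 12)(x^2 + 5x + 8)(x^2 + 12x + 8), pattern 2+2+1+1; mod 31: f = (x + 2)(x + 10)(x + 12)(x + 19)(x + 21)(x + 29), pattern 1+1+1+1+1+1. No other pattern occurs in this range, so the set of observed cycle types is {2+2+2, 3+3, 6, 2+2+1+1, 1+1+1+1+1+1}. The candidates containing elements of all these cycle types are D_6 (6T3) of order 12, A_4 x C_2 (6T6) of order 24, S_3 x S_3 (6T9) of order 36, S_4 x C_2 (6T11) of order 48, (S_3 x S_3) : C_2 (6T13) of order 72, PGL(2,5) (6T14) of order 120, S_6 (6T16) of order 720; the others are excluded. The observed types are precisely the cycle types that occur in D_6 (6T3). Each of the other remaining candidates has further cycle types, and by the Chebotarev density theorem the matching factorization patterns would occur for a proportion of primes equal to their share of the group: A_4 x C_2 (6T6) additionally contains elements of type 2+1+1+1+1 (3 of its 24 elements, about 12% of primes); S_3 x S_3 (6T9) additionally contains elements of type 3+1+1+1 (4 of its 36 elements, about 11% of primes); S_4 x C_2 (6T11) additionally contains elements of type 4+2, 4+1+1, 2+1+1+1+1 (15 of its 48 elements, about 31% of primes); (S_3 x S_3) : C_2 (6T13) additionally contains elements of type 4+2, 3+2+1, 3+1+1+1, 2+1+1+1+1 (40 of its 72 elements, about 56% of primes); PGL(2,5) (6T14) additionally contains elements of type 5+1, 4+1+1 (54 of its 120 elements, about 45% of primes); S_6 (6T16) additionally contains elements of type 5+1, 4+2, 4+1+1, 3+2+1, 3+1+1+1, 2+1+1+1+1 (499 of its 720 elements, about 69% of primes). None of the 79 primes tested shows any such pattern (for each of these groups the chance of that is below 10^-4), which rules them out. Hence G = D_6 (6T3), of order 12.

D_6 (order 12)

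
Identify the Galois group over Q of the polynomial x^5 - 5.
F_20

The polynomial f is an irreducible quintic over Q, so G = Gal(f/Q) is a transitive subgroup of S_5: one of C_5 (5T1, order 5), D_5 (5T2, order 10), F_20 (5T3, order 20), A_5 (5T4, order 60) or S_5 (5T5, order 120). The discriminant of f is 1953125, which is not a perfect square, so G is not contained in A_5. The transitive groups of degree 5 not contained in A_5 are: F_20 (5T3, order 20), S_5 (5T5, order 120). By Dedekind's theorem, for a prime p not dividing disc(f) the degrees of the irreducible factors of f mod p form the cycle type of an element of G. Factoring f modulo the 18 such primes p <= 67 (skipping 5, which divides the discriminant), each new pattern first appears at: mod 2: f = (x + 1)(x^4 + x^3 + x^2 + x + 1), pattern 4+1; mod 11: f = (x^5 + 6), pattern 5; mod 19: f = (x + 13)(x^2 + 11x + 17)(x^2 + 14x + 17), pattern 2+2+1; mod 31: f = (x + 3)(x + 6)(x + 12)(x + 17)(x + 24), pattern 1+1+1+1+1. No other pattern occurs in this range, so the set of observed cycle types is {4+1, 5, 2+2+1, 1+1+1+1+1}. The candidates containing elements of all these cycle types are F_20 (5T3) of order 20, S_5 (5T5) of order 120; the others are excluded. The observed types are precisely the cycle types that occur in F_20 (5T3). Each of the other remaining candidates has further cycle types, and by the Chebotarev density theorem the matching factorization patterns would occur for a proportion of primes equal to their share of the group: S_5 (5T5) additionally contains elements of type 3+2, 3+1+1, 2+1+1+1 (50 of its 120 elements, about 42% of primes). None of the 18 primes tested shows any such pattern (for each of these groups the chance of that is below 10^-4), which rules them out. Hence G = F_20 (5T3), of order 20.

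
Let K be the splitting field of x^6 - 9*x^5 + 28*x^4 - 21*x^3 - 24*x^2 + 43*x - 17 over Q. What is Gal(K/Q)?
6T8: S_4

The polynomial f is an irreducible sextic over Q, so G = Gal(f/Q) is one of the 16 transitive subgroups 6T1, ..., 6T16 of S_6. The discriminant of f is 54786284800, which is not a perfect square, so G is not contained in A_6. The transitive groups of degree 6 not contained in A_6 are: C_6 (6T1, order 6), S_3 (6T2, order 6), D_6 (6T3, order 12), C_3 x S_3 (6T5, order 18), A_4 x C_2 (6T6, order 24), S_4 (6T8, order 24), S_3 x S_3 (6T9, order 36), S_4 x C_2 (6T11, order 48), (S_3 x S_3) : C_2 (6T13, order 72), PGL(2,5) (6T14, order 120), S_6 (6T16, order 720). By Dedekind's theorem, for a prime p not dividing disc(f) the degrees of the irreducible factors of f mod p form the cycle type of an element of G. Factoring f modulo the 22 such primes p <= 101 (skipping 2, 5, 13, 37, which divide the discriminant), each new pattern first appears at: mod 3: f = (x^3 + x^2 + 2)(x^3 + 2x^2 + 2x + 2), pattern 3+3; mod 17: f = (x)(x + 3)(x^4 + 5x^3 + 13x^2 + 8x + 3), pattern 4+1+1; mod 31: f = (x^2 + 5x + 1)(x^2 + 21x + 13)(x^2 + 27x + 13), pattern 2+2+2; mod 67: f = (x + 15)(x + 24)(x^2 + 33x + 54)(x^2 + 53x + 5), pattern 2+2+1+1. No other pattern occurs in this range, so the set of observed cycle types is {3+3, 4+1+1, 2+2+2, 2+2+1+1}. The candidates containing elements of all these cycle types are S_4 (6T8) of order 24, S_4 x C_2 (6T11) of order 48, PGL(2,5) (6T14) of order 120, S_6 (6T16) of order 720; the others are excluded. The observed types are precisely the cycle types that occur in S_4 (6T8) (apart from the identity). Each of the other remaining candidates has further cycle types, and by the Chebotarev density theorem the matching factorization patterns would occur for a proportion of primes equal to their share of the group: S_4 x C_2 (6T11) additionally contains elements of type 6, 4+2, 2+1+1+1+1 (17 of its 48 elements, about 35% of primes); PGL(2,5) (6T14) additionally contains elements of type 6, 5+1 (44 of its 120 elements, about 37% of primes); S_6 (6T16) additionally contains elements of type 6, 5+1, 4+2, 3+2+1, 3+1+1+1, 2+1+1+1+1 (529 of its 720 elements, about 73% of primes). None of the 22 primes tested shows any such pattern (for each of these groups the chance of that is below 10^-4), which rules them out. Hence G = S_4 (6T8), of order 24.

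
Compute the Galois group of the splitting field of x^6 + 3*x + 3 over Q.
(S_3 x S_3) : C_2, the group 6T13 of order 72

The polynomial f is an irreducible sextic over Q, so G = Gal(f/Q) is one of the 16 transitive subgroups 6T1, ..., 6T16 of S_6. The discriminant of f is -9059283, which is not a perfect square, so G is not contained in A_6. The transitive groups of degree 6 not contained in A_6 are: C_6 (6T1, order 6), S_3 (6T2, order 6), D_6 (6T3, order 12), C_3 x S_3 (6T5, order 18), A_4 x C_2 (6T6, order 24), S_4 (6T8, order 24), S_3 x S_3 (6T9, order 36), S_4 x C_2 (6T11, order 48), (S_3 x S_3) : C_2 (6T13, order 72), PGL(2,5) (6T14, order 120), S_6 (6T16, order 720). By Dedekind's theorem, for a prime p not dividing disc(f) the degrees of the irreducible factors of f mod p form the cycle type of an element of G. Factoring f modulo the 28 such primes p <= 127 (skipping 3, 17, 43, which divide the discriminant), each new pattern first appears at: mod 2: f = (x^6 + x + 1), pattern 6; mod 7: f = (x + 6)(x^2 + 3x + 6)(x^3 + 5x^2 + x + 3), pattern 3+2+1; mod 11: f = (x^2 + 2x + 2)(x^4 + 9x^3 + 2x^2 + 7), pattern 4+2; mod 13: f = (x + 5)(x + 10)(x^2 + x + 3)(x^2 + 10x + 6), pattern 2+2+1+1; mod 61: f = (x + 2)(x + 4)(x + 10)(x + 21)(x^2 + 24x + 50), pattern 2+1+1+1+1; mod 97: f = (x + 10)(x + 12)(x + 49)(x^3 + 26x^2 + 60x + 34), pattern 3+1+1+1; mod 113: f = (x^2 + 4x + 10)(x^2 + 45x + 105)(x^2 + 64x + 72), pattern 2+2+2; mod 127: f = (x^3 + 39x^2 + 18x + 106)(x^3 + 88x^2 + 106x + 18), pattern 3+3. No other pattern occurs in this range, so the set of observed cycle types is {6, 3+2+1, 4+2, 2+2+1+1, 2+1+1+1+1, 3+1+1+1, 2+2+2, 3+3}. The candidates containing elements of all these cycle types are (S_3 x S_3) : C_2 (6T13) of order 72, S_6 (6T16) of order 720; the others are excluded. The observed types are precisely the cycle types that occur in (S_3 x S_3) : C_2 (6T13) (apart from the identity). Each of the other remaining candidates has further cycle types, and by the Chebotarev density theorem the matching factorization patterns would occur for a proportion of primes equal to their share of the group: S_6 (6T16) additionally contains elements of type 5+1, 4+1+1 (234 of its 720 elements, about 32% of primes). None of the 28 primes tested shows any such pattern (for each of these groups the chance of that is below 10^-4), which rules them out. Hence G = (S_3 x S_3) : C_2 (6T13), of order 72.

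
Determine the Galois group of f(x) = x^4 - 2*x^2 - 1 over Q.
The polynomial is an irreducible quartic over Q and its discriminant is -1024, which is not a perfect square, so the Galois group is not contained in A_4. The resolvent cubic y^3 + 2*y^2 + 4*y + 8 has exactly one rational root, so the Galois group is C_4 or D_4. The quartic remains irreducible over Q(sqrt(disc)), so the group is D_4.

D_4, the dihedral group of order 8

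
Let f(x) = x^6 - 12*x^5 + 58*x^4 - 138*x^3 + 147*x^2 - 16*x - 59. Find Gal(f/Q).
The polynomial f is an irreducible sextic over Q, so G = Gal(f/Q) is one of the 16 transitive subgroups 6T1, ..., 6T16 of S_6. The discriminant of f is 95101504 = 9752^2, a perfect square, so G is contained in A_6. The transitive groups of degree 6 contained in A_6 are: A_4 (6T4, order 12), S_4 (6T7, order 24), (C_3 x C_3) : C_4 (6T10, order 36), PSL(2,5) (6T12, order 60), A_6 (6T15, order 360). By Dedekind's theorem, for a prime p not dividing disc(f) the degrees of the irreducible factors of f mod p form the cycle type of an element of G. Factoring f modulo the 79 such primes p <= 421 (skipping 2, 23, 53, which divide the discriminant), each new pattern first appears at: mod 3: f = (x^3 + x^2 + 2x + 1)(x^3 + 2x^2 + 1), pattern 3+3; mod 5: f = (x^2 + 3)(x^4 + 3x^3 + 3x + 2), pattern 4+2; mod 19: f = (x + 9)(x + 18)(x^2 + 6)(x^2 + 18x + 12), pattern 2+2+1+1; mod 223: f = (x + 15)(x + 47)(x + 68)(x + 139)(x + 182)(x + 206), pattern 1+1+1+1+1+1. No other pattern occurs in this range, so the set of observed cycle types is {3+3, 4+2, 2+2+1+1, 1+1+1+1+1+1}. The candidates containing elements of all these cycle types are S_4 (6T7) of order 24, (C_3 x C_3) : C_4 (6T10) of order 36, A_6 (6T15) of order 360; the others are excluded. The observed types are precisely the cycle types that occur in S_4 (6T7). Each of the other remaining candidates has further cycle types, and by the Chebotarev density theorem the matching factorization patterns would occur for a proportion of primes equal to their share of the group: (C_3 x C_3) : C_4 (6T10) additionally contains elements of type 3+1+1+1 (4 of its 36 elements, about 11% of primes); A_6 (6T15) additionally contains elements of type 5+1, 3+1+1+1 (184 of its 360 elements, about 51% of primes). None of the 79 primes tested shows any such pattern (for each of these groups the chance of that is below 10^-4), which rules them out. Hence G = S_4 (6T7), of order 24.

S_4 (also written S4+)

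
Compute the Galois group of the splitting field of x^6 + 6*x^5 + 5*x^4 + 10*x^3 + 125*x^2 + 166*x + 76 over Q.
(C_3 x C_3) : C_4 (order 36)

The polynomial f is an irreducible sextic over Q, so G = Gal(f/Q) is one of the 16 transitive subgroups 6T1, ..., 6T16 of S_6. The discriminant of f is 38875225000000 = 6235000^2, a perfect square, so G is contained in A_6. The transitive groups of degree 6 contained in A_6 are: A_4 (6T4, order 12), S_4 (6T7, order 24), (C_3 x C_3) : C_4 (6T10, order 36), PSL(2,5) (6T12, order 60), A_6 (6T15, order 360). By Dedekind's theorem, for a prime p not dividing disc(f) the degrees of the irreducible factors of f mod p form the cycle type of an element of G. Factoring f modulo the 19 such primes p <= 83 (skipping 2, 5, 29, 43, which divide the discriminant), each new pattern first appears at: mod 3: f = (x^2 + 1)(x^4 + x^2 + x + 1), pattern 4+2; mod 11: f = (x^3 + 7x^2 + 5x + 3)(x^3 + 10x^2 + 7x + 7), pattern 3+3; mod 19: f = (x)(x + 5)(x^2 + 8x + 14)(x^2 + 12x + 4), pattern 2+2+1+1; mod 61: f = (x + 20)(x + 38)(x + 41)(x^3 + 29x^2 + 35x + 43), pattern 3+1+1+1. No other pattern occurs in this range, so the set of observed cycle types is {4+2, 3+3, 2+2+1+1, 3+1+1+1}. The candidates containing elements of all these cycle types are (C_3 x C_3) : C_4 (6T10) of order 36, A_6 (6T15) of order 360; the others are excluded. The observed types are precisely the cycle types that occur in (C_3 x C_3) : C_4 (6T10) (apart from the identity). Each of the other remaining candidates has further cycle types, and by the Chebotarev density theorem the matching factorization patterns would occur for a proportion of primes equal to their share of the group: A_6 (6T15) additionally contains elements of type 5+1 (144 of its 360 elements, about 40% of primes). None of the 19 primes tested shows any such pattern (for each of these groups the chance of that is below 10^-4), which rules them out. Hence G = (C_3 x C_3) : C_4 (6T10), of order 36.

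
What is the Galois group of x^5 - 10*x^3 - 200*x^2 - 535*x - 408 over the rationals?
5T2: D_5

The polynomial f is an irreducible quintic over Q, so G = Gal(f/Q) is a transitive subgroup of S_5: one of C_5 (5T1, order 5), D_5 (5T2, order 10), F_20 (5T3, order 20), A_5 (5T4, order 60) or S_5 (5T5, order 120). The discriminant of f is 681836544000000 = 26112000^2, a perfect square, so G is contained in A_5. The transitive groups of degree 5 contained in A_5 are: C_5 (5T1, order 5), D_5 (5T2, order 10), A_5 (5T4, order 60). By Dedekind's theorem, for a prime p not dividing disc(f) the degrees of the irreducible factors of f mod p form the cycle type of an element of G. Factoring f modulo the 23 such primes p <= 103 (skipping 2, 3, 5, 17, which divide the discriminant), each new pattern first appears at: mod 7: f = (x^5 + 4x^3 + 3x^2 + 4x + 5), pattern 5; mod 29: f = (x + 17)(x^2 + 17x + 9)(x^2 + 24x + 7), pattern 2+2+1. No other pattern occurs in this range, so the set of observed cycle types is {5, 2+2+1}. The candidates containing elements of all these cycle types are D_5 (5T2) of order 10, A_5 (5T4) of order 60; the others are excluded. The observed types are precisely the cycle types that occur in D_5 (5T2) (apart from the identity). Each of the other remaining candidates has further cycle types, and by the Chebotarev density theorem the matching factorization patterns would occur for a proportion of primes equal to their share of the group: A_5 (5T4) additionally contains elements of type 3+1+1 (20 of its 60 elements, about 33% of primes). None of the 23 primes tested shows any such pattern (for each of these groups the chance of that is below 10^-4), which rules them out. Hence G = D_5 (5T2), of order 10.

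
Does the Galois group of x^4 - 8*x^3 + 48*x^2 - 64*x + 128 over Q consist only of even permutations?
Yes

The polynomial is irreducible of degree 4 over Q. Its discriminant is 1358954496 = 36864^2, a perfect square. A Galois group lies in the alternating group exactly when the discriminant is a square in Q, so the Galois group (A_4) is contained in A_4.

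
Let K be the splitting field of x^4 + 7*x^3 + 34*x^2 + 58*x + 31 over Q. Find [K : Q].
The degree of the splitting field over Q equals the order of the Galois group, so first determine the group. The polynomial is an irreducible quartic over Q and its discriminant is 465125, which is not a perfect square, so the Galois group is not contained in A_4. The resolvent cubic y^3 - 34*y^2 + 282*y - 667 has exactly one rational root, so the Galois group is C_4 or D_4. The quartic becomes reducible over Q(sqrt(disc)), so the group is C_4. The Galois group C_4 (4T1) has order 4, so the splitting field has degree 4 over Q.

4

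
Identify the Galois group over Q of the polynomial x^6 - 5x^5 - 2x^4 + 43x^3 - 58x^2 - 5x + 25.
The polynomial f is an irreducible sextic over Q, so G = Gal(f/Q) is one of the 16 transitive subgroups 6T1, ..., 6T16 of S_6. The discriminant of f is 324179200, which is not a perfect square, so G is not contained in A_6. The transitive groups of degree 6 not contained in A_6 are: C_6 (6T1, order 6), S_3 (6T2, order 6), D_6 (6T3, order 12), C_3 x S_3 (6T5, order 18), A_4 x C_2 (6T6, order 24), S_4 (6T8, order 24), S_3 x S_3 (6T9, order 36), S_4 x C_2 (6T11, order 48), (S_3 x S_3) : C_2 (6T13, order 72), PGL(2,5) (6T14, order 120), S_6 (6T16, order 720). By Dedekind's theorem, for a prime p not dividing disc(f) the degrees of the irreducible factors of f mod p form the cycle type of an element of G. Factoring f modulo the 23 such primes p <= 101 (skipping 2, 5, 37, which divide the discriminant), each new pattern first appears at: mod 3: f = (x^3 + 2x + 1)(x^3 + x^2 + 2x + 1), pattern 3+3; mod 13: f = (x^2 + 5x + 1)(x^2 + 5x + 11)(x^2 + 11x + 7), pattern 2+2+2; mod 67: f = (x + 1)(x + 6)(x + 20)(x + 23)(x + 26)(x + 53), pattern 1+1+1+1+1+1. No other pattern occurs in this range, so the set of observed cycle types is {3+3, 2+2+2, 1+1+1+1+1+1}. The candidates containing elements of all these cycle types are C_6 (6T1) of order 6, S_3 (6T2) of order 6, D_6 (6T3) of order 12, C_3 x S_3 (6T5) of order 18, A_4 x C_2 (6T6) of order 24, S_4 (6T8) of order 24, S_3 x S_3 (6T9) of order 36, S_4 x C_2 (6T11) of order 48, (S_3 x S_3) : C_2 (6T13) of order 72, PGL(2,5) (6T14) of order 120, S_6 (6T16) of order 720; the others are excluded. The observed types are precisely the cycle types that occur in S_3 (6T2). Each of the other remaining candidates has further cycle types, and by the Chebotarev density theorem the matching factorization patterns would occur for a proportion of primes equal to their share of the group: C_6 (6T1) additionally contains elements of type 6 (2 of its 6 elements, about 33% of primes); D_6 (6T3) additionally contains elements of type 6, 2+2+1+1 (5 of its 12 elements, about 42% of primes); C_3 x S_3 (6T5) additionally contains elements of type 6, 3+1+1+1 (10 of its 18 elements, about 56% of primes); A_4 x C_2 (6T6) additionally contains elements of type 6, 2+2+1+1, 2+1+1+1+1 (14 of its 24 elements, about 58% of primes); S_4 (6T8) additionally contains elements of type 4+1+1, 2+2+1+1 (9 of its 24 elements, about 38% of primes); S_3 x S_3 (6T9) additionally contains elements of type 6, 3+1+1+1, 2+2+1+1 (25 of its 36 elements, about 69% of primes); S_4 x C_2 (6T11) additionally contains elements of type 6, 4+2, 4+1+1, 2+2+1+1, 2+1+1+1+1 (32 of its 48 elements, about 67% of primes); (S_3 x S_3) : C_2 (6T13) additionally contains elements of type 6, 4+2, 3+2+1, 3+1+1+1, 2+2+1+1, 2+1+1+1+1 (61 of its 72 elements, about 85% of primes); PGL(2,5) (6T14) additionally contains elements of type 6, 5+1, 4+1+1, 2+2+1+1 (89 of its 120 elements, about 74% of primes); S_6 (6T16) additionally contains elements of type 6, 5+1, 4+2, 4+1+1, 3+2+1, 3+1+1+1, 2+2+1+1, 2+1+1+1+1 (664 of its 720 elements, about 92% of primes). None of the 23 primes tested shows any such pattern (for each of these groups the chance of that is below 10^-4), which rules them out. Hence G = S_3 (6T2), of order 6.

S_3 (also written S3)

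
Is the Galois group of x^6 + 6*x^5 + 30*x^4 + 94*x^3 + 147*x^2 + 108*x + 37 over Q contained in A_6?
No

The polynomial is irreducible of degree 6 over Q. Its discriminant is -5217636731328, which is not a perfect square. A Galois group lies in the alternating group exactly when the discriminant is a square in Q, so the Galois group (PGL(2,5)) is not contained in A_6.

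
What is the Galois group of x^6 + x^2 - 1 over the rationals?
S_4 (also written S4+)

The polynomial f is an irreducible sextic over Q, so G = Gal(f/Q) is one of the 16 transitive subgroups 6T1, ..., 6T16 of S_6. The discriminant of f is 61504 = 248^2, a perfect square, so G is contained in A_6. The transitive groups of degree 6 contained in A_6 are: A_4 (6T4, order 12), S_4 (6T7, order 24), (C_3 x C_3) : C_4 (6T10, order 36), PSL(2,5) (6T12, order 60), A_6 (6T15, order 360). By Dedekind's theorem, for a prime p not dividing disc(f) the degrees of the irreducible factors of f mod p form the cycle type of an element of G. Factoring f modulo the 79 such primes p <= 419 (skipping 2, 31, which divide the discriminant), each new pattern first appears at: mod 3: f = (x^2 + 1)(x^4 + 2x^2 + 2), pattern 4+2; mod 5: f = (x^3 + x^2 + 3x + 4)(x^3 + 4x^2 + 3x + 1), pattern 3+3; mod 11: f = (x + 3)(x + 8)(x^2 + 4x + 7)(x^2 + 7x + 7), pattern 2+2+1+1; mod 67: f = (x + 2)(x + 3)(x + 11)(x + 56)(x + 64)(x + 65), pattern 1+1+1+1+1+1. No other pattern occurs in this range, so the set of observed cycle types is {4+2, 3+3, 2+2+1+1, 1+1+1+1+1+1}. The candidates containing elements of all these cycle types are S_4 (6T7) of order 24, (C_3 x C_3) : C_4 (6T10) of order 36, A_6 (6T15) of order 360; the others are excluded. The observed types are precisely the cycle types that occur in S_4 (6T7). Each of the other remaining candidates has further cycle types, and by the Chebotarev density theorem the matching factorization patterns would occur for a proportion of primes equal to their share of the group: (C_3 x C_3) : C_4 (6T10) additionally contains elements of type 3+1+1+1 (4 of its 36 elements, about 11% of primes); A_6 (6T15) additionally contains elements of type 5+1, 3+1+1+1 (184 of its 360 elements, about 51% of primes). None of the 79 primes tested shows any such pattern (for each of these groups the chance of that is below 10^-4), which rules them out. Hence G = S_4 (6T7), of order 24.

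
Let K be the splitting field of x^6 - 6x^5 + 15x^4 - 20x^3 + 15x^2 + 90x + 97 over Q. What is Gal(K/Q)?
(S_3 x S_3) : C_2

The polynomial f is an irreducible sextic over Q, so G = Gal(f/Q) is one of the 16 transitive subgroups 6T1, ..., 6T16 of S_6. The discriminant of f is -9727331052552192, which is not a perfect square, so G is not contained in A_6. The transitive groups of degree 6 not contained in A_6 are: C_6 (6T1, order 6), S_3 (6T2, order 6), D_6 (6T3, order 12), C_3 x S_3 (6T5, order 18), A_4 x C_2 (6T6, order 24), S_4 (6T8, order 24), S_3 x S_3 (6T9, order 36), S_4 x C_2 (6T11, order 48), (S_3 x S_3) : C_2 (6T13, order 72), PGL(2,5) (6T14, order 120), S_6 (6T16, order 720). By Dedekind's theorem, for a prime p not dividing disc(f) the degrees of the irreducible factors of f mod p form the cycle type of an element of G. Factoring f modulo the 27 such primes p <= 127 (skipping 2, 3, 17, 43, which divide the discriminant), each new pattern first appears at: mod 5: f = (x^6 + 4x^5 + 2), pattern 6; mod 7: f = (x + 4)(x^2 + 4x + 5)(x^3 + x + 1), pattern 3+2+1; mod 11: f = (x^2 + 2x + 5)(x^4 + 3x^3 + 4x^2 + x + 4), pattern 4+2; mod 13: f = (x + 6)(x + 9)(x^2 + 11)(x^2 + 5x + 5), pattern 2+2+1+1; mod 61: f = (x + 3)(x + 7)(x + 19)(x + 41)(x^2 + 46x + 31), pattern 2+1+1+1+1; mod 97: f = (x)(x + 19)(x + 23)(x^3 + 49x^2 + 42x + 83), pattern 3+1+1+1; mod 113: f = (x^2 + 6x + 33)(x^2 + 13x + 48)(x^2 + 88x + 105), pattern 2+2+2; mod 127: f = (x^3 + 46x^2 + 75x + 22)(x^3 + 75x^2 + 46x + 91), pattern 3+3. No other pattern occurs in this range, so the set of observed cycle types is {6, 3+2+1, 4+2, 2+2+1+1, 2+1+1+1+1, 3+1+1+1, 2+2+2, 3+3}. The candidates containing elements of all these cycle types are (S_3 x S_3) : C_2 (6T13) of order 72, S_6 (6T16) of order 720; the others are excluded. The observed types are precisely the cycle types that occur in (S_3 x S_3) : C_2 (6T13) (apart from the identity). Each of the other remaining candidates has further cycle types, and by the Chebotarev density theorem the matching factorization patterns would occur for a proportion of primes equal to their share of the group: S_6 (6T16) additionally contains elements of type 5+1, 4+1+1 (234 of its 720 elements, about 32% of primes). None of the 27 primes tested shows any such pattern (for each of these groups the chance of that is below 10^-4), which rules them out. Hence G = (S_3 x S_3) : C_2 (6T13), of order 72.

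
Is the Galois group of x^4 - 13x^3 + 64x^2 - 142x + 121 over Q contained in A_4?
The polynomial is irreducible of degree 4 over Q. Its discriminant is 125, which is not a perfect square. A Galois group lies in the alternating group exactly when the discriminant is a square in Q, so the Galois group (C_4) is not contained in A_4.

No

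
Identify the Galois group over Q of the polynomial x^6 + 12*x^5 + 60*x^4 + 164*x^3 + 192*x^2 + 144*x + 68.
6T3: D_6

The polynomial f is an irreducible sextic over Q, so G = Gal(f/Q) is one of the 16 transitive subgroups 6T1, ..., 6T16 of S_6. The discriminant of f is 5114284084297728, which is not a perfect square, so G is not contained in A_6. The transitive groups of degree 6 not contained in A_6 are: C_6 (6T1, order 6), S_3 (6T2, order 6), D_6 (6T3, order 12), C_3 x S_3 (6T5, order 18), A_4 x C_2 (6T6, order 24), S_4 (6T8, order 24), S_3 x S_3 (6T9, order 36), S_4 x C_2 (6T11, order 48), (S_3 x S_3) : C_2 (6T13, order 72), PGL(2,5) (6T14, order 120), S_6 (6T16, order 720). By Dedekind's theorem, for a prime p not dividing disc(f) the degrees of the irreducible factors of f mod p form the cycle type of an element of G. Factoring f modulo the 79 such primes p <= 431 (skipping 2, 3, 31, 59, which divide the discriminant), each new pattern first appears at: mod 5: f = (x^2 + 3)(x^2 + 3x + 3)(x^2 + 4x + 2), pattern 2+2+2; mod 7: f = (x^3 + 6x^2 + x + 5)(x^3 + 6x^2 + 2x + 1), pattern 3+3; mod 13: f = (x^6 + 12x^5 + 8x^4 + 8x^3 + 10x^2 + x + 3), pattern 6; mod 17: f = (x)(x + 3)(x^2 + 3x + 1)(x^2 + 6x + 14), pattern 2+2+1+1; mod 127: f = (x + 16)(x + 33)(x + 35)(x + 82)(x + 105)(x + 122), pattern 1+1+1+1+1+1. No other pattern occurs in this range, so the set of observed cycle types is {2+2+2, 3+3, 6, 2+2+1+1, 1+1+1+1+1+1}. The candidates containing elements of all these cycle types are D_6 (6T3) of order 12, A_4 x C_2 (6T6) of order 24, S_3 x S_3 (6T9) of order 36, S_4 x C_2 (6T11) of order 48, (S_3 x S_3) : C_2 (6T13) of order 72, PGL(2,5) (6T14) of order 120, S_6 (6T16) of order 720; the others are excluded. The observed types are precisely the cycle types that occur in D_6 (6T3). Each of the other remaining candidates has further cycle types, and by the Chebotarev density theorem the matching factorization patterns would occur for a proportion of primes equal to their share of the group: A_4 x C_2 (6T6) additionally contains elements of type 2+1+1+1+1 (3 of its 24 elements, about 12% of primes); S_3 x S_3 (6T9) additionally contains elements of type 3+1+1+1 (4 of its 36 elements, about 11% of primes); S_4 x C_2 (6T11) additionally contains elements of type 4+2, 4+1+1, 2+1+1+1+1 (15 of its 48 elements, about 31% of primes); (S_3 x S_3) : C_2 (6T13) additionally contains elements of type 4+2, 3+2+1, 3+1+1+1, 2+1+1+1+1 (40 of its 72 elements, about 56% of primes); PGL(2,5) (6T14) additionally contains elements of type 5+1, 4+1+1 (54 of its 120 elements, about 45% of primes); S_6 (6T16) additionally contains elements of type 5+1, 4+2, 4+1+1, 3+2+1, 3+1+1+1, 2+1+1+1+1 (499 of its 720 elements, about 69% of primes). None of the 79 primes tested shows any such pattern (for each of these groups the chance of that is below 10^-4), which rules them out. Hence G = D_6 (6T3), of order 12.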